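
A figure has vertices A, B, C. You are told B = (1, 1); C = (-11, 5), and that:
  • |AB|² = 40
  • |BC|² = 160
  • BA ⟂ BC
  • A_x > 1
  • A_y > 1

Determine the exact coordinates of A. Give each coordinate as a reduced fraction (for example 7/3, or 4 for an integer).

1. A_x = 3  [[BA ⟂ BC ⇒ -12x+4y+8=0] ∩ [|A−(1, 1)|²=40]]
2. A_y = 7  [[BA ⟂ BC ⇒ -12x+4y+8=0] ∩ [|A−(1, 1)|²=40]]
   so A = (3, 7)

A = (3, 7)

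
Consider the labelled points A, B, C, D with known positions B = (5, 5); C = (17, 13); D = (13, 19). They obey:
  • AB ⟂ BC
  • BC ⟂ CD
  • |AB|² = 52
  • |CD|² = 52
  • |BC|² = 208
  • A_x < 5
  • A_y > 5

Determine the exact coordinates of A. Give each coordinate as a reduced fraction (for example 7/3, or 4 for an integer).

1. A_x = 1  [[AB ⟂ BC ⇒ -12x-8y+100=0] ∩ [|A−(5, 5)|²=52]]
2. A_y = 11  [[AB ⟂ BC ⇒ -12x-8y+100=0] ∩ [|A−(5, 5)|²=52]]
   so A = (1, 11)

A = (1, 11)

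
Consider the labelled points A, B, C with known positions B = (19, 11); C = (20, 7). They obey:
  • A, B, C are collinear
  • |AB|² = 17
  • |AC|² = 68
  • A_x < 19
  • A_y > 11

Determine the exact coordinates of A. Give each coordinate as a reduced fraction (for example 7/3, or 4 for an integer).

A = (18, 15)

1. A_x = 18  [[A, B, C are collinear ⇒ 4x+1y-87=0] ∩ [|A−(19, 11)|²=17]]
2. A_y = 15  [[A, B, C are collinear ⇒ 4x+1y-87=0] ∩ [|A−(19, 11)|²=17]]
   so A = (18, 15)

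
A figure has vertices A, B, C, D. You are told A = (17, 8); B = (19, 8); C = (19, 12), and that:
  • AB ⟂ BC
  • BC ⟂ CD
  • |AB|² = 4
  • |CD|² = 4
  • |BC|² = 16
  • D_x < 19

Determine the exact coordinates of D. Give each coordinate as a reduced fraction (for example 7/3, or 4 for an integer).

1. D_x = 17  [[BC ⟂ CD ⇒ 4y-48=0] ∩ [|D−(19, 12)|²=4]]
2. D_y = 12  [[BC ⟂ CD ⇒ 4y-48=0] ∩ [|D−(19, 12)|²=4]]
   so D = (17, 12)

D = (17, 12)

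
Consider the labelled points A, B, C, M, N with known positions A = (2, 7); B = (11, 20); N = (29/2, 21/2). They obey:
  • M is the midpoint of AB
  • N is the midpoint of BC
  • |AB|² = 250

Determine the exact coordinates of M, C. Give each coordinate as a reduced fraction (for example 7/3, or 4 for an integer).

M = (13/2, 27/2)
C = (18, 1)

1. M_x = 13/2  [2·M = A+B = (2, 7)+(11, 20)]
2. M_y = 27/2  [2·M = A+B = (2, 7)+(11, 20)]
   so M = (13/2, 27/2)
3. C_x = 18  [C = 2·N−B = 2·(29/2, 21/2)−(11, 20)]
4. C_y = 1  [C = 2·N−B = 2·(29/2, 21/2)−(11, 20)]
   so C = (18, 1)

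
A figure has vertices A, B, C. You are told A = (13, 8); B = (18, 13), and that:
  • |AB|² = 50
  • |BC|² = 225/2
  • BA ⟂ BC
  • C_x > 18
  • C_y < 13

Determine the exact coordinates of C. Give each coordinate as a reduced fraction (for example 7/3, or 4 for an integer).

1. C_x = 51/2  [[BA ⟂ BC ⇒ -5x-5y+155=0] ∩ [|C−(18, 13)|²=225/2]]
2. C_y = 11/2  [[BA ⟂ BC ⇒ -5x-5y+155=0] ∩ [|C−(18, 13)|²=225/2]]
   so C = (51/2, 11/2)

C = (51/2, 11/2)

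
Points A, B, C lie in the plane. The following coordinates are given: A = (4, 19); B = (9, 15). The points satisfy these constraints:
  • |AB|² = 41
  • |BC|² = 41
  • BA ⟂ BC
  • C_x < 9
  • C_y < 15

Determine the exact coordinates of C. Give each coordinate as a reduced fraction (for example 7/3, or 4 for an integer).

1. C_x = 5  [[BA ⟂ BC ⇒ -5x+4y-15=0] ∩ [|C−(9, 15)|²=41]]
2. C_y = 10  [[BA ⟂ BC ⇒ -5x+4y-15=0] ∩ [|C−(9, 15)|²=41]]
   so C = (5, 10)

C = (5, 10)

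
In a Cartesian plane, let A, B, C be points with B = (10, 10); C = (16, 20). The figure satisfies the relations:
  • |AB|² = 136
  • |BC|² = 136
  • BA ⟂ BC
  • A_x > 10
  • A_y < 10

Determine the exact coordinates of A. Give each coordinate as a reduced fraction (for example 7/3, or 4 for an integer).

1. A_x = 20  [[BA ⟂ BC ⇒ 6x+10y-160=0] ∩ [|A−(10, 10)|²=136]]
2. A_y = 4  [[BA ⟂ BC ⇒ 6x+10y-160=0] ∩ [|A−(10, 10)|²=136]]
   so A = (20, 4)

A = (20, 4)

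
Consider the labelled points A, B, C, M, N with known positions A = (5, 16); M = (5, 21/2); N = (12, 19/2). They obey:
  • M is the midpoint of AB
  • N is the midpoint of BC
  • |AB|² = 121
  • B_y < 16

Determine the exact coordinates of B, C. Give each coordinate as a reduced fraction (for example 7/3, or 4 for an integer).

B = (5, 5)
C = (19, 14)

1. B_x = 5  [B = 2·M−A = 2·(5, 21/2)−(5, 16)]
2. B_y = 5  [B = 2·M−A = 2·(5, 21/2)−(5, 16)]
   so B = (5, 5)
3. C_x = 19  [C = 2·N−B = 2·(12, 19/2)−(5, 5)]
4. C_y = 14  [C = 2·N−B = 2·(12, 19/2)−(5, 5)]
   so C = (19, 14)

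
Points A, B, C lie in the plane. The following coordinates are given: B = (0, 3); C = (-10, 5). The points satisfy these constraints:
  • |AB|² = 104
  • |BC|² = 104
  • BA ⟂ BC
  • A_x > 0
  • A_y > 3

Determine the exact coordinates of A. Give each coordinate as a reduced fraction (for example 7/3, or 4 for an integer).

1. A_x = 2  [[BA ⟂ BC ⇒ -10x+2y-6=0] ∩ [|A−(0, 3)|²=104]]
2. A_y = 13  [[BA ⟂ BC ⇒ -10x+2y-6=0] ∩ [|A−(0, 3)|²=104]]
   so A = (2, 13)

A = (2, 13)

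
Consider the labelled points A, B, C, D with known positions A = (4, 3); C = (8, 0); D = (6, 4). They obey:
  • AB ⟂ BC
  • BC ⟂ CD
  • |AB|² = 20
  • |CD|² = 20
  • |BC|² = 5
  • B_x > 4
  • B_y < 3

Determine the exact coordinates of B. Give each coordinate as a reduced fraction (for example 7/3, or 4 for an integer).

B = (6, -1)

1. B_x = 6  [[BC ⟂ CD ⇒ 2x-4y-16=0] ∩ [|B−(4, 3)|²=20]]
2. B_y = -1  [[BC ⟂ CD ⇒ 2x-4y-16=0] ∩ [|B−(4, 3)|²=20]]
   so B = (6, -1)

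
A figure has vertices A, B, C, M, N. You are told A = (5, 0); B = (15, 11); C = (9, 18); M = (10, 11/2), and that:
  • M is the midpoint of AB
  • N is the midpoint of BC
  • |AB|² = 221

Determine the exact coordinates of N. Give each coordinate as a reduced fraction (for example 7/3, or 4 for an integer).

N = (12, 29/2)

1. N_x = 12  [2·N = B+C = (15, 11)+(9, 18)]
2. N_y = 29/2  [2·N = B+C = (15, 11)+(9, 18)]
   so N = (12, 29/2)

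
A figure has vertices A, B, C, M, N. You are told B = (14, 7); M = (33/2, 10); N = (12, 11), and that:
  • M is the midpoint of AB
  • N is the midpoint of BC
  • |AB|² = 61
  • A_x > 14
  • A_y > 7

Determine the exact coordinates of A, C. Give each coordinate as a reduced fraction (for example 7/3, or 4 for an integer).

1. A_x = 19  [A = 2·M−B = 2·(33/2, 10)−(14, 7)]
2. A_y = 13  [A = 2·M−B = 2·(33/2, 10)−(14, 7)]
   so A = (19, 13)
3. C_x = 10  [C = 2·N−B = 2·(12, 11)−(14, 7)]
4. C_y = 15  [C = 2·N−B = 2·(12, 11)−(14, 7)]
   so C = (10, 15)

A = (19, 13)
C = (10, 15)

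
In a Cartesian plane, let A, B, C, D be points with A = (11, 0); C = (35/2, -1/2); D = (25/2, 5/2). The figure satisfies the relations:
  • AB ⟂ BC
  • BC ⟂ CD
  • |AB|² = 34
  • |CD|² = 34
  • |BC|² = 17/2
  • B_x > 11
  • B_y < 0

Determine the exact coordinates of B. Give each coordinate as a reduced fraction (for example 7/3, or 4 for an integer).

1. B_x = 16  [[BC ⟂ CD ⇒ 5x-3y-89=0] ∩ [|B−(11, 0)|²=34]]
2. B_y = -3  [[BC ⟂ CD ⇒ 5x-3y-89=0] ∩ [|B−(11, 0)|²=34]]
   so B = (16, -3)

B = (16, -3)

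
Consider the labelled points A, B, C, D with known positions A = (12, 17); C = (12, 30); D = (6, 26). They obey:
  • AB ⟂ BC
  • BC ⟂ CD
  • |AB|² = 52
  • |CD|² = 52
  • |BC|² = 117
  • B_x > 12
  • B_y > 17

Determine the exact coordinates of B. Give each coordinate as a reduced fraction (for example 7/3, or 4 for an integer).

1. B_x = 18  [[BC ⟂ CD ⇒ 6x+4y-192=0] ∩ [|B−(12, 17)|²=52]]
2. B_y = 21  [[BC ⟂ CD ⇒ 6x+4y-192=0] ∩ [|B−(12, 17)|²=52]]
   so B = (18, 21)

B = (18, 21)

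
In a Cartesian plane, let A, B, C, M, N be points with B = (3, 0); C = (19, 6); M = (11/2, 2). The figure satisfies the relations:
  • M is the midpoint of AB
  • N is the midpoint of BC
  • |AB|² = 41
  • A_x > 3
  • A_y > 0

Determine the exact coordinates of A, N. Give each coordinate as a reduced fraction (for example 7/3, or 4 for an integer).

1. A_x = 8  [A = 2·M−B = 2·(11/2, 2)−(3, 0)]
2. A_y = 4  [A = 2·M−B = 2·(11/2, 2)−(3, 0)]
   so A = (8, 4)
3. N_x = 11  [2·N = B+C = (3, 0)+(19, 6)]
4. N_y = 3  [2·N = B+C = (3, 0)+(19, 6)]
   so N = (11, 3)

A = (8, 4)
N = (11, 3)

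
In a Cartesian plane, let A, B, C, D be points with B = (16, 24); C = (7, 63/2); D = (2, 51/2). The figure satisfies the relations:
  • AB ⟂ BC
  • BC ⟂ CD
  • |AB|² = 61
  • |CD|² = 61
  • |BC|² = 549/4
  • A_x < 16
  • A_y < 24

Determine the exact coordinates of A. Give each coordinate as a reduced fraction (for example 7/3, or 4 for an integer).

1. A_x = 11  [[AB ⟂ BC ⇒ 9x-15/2y+36=0] ∩ [|A−(16, 24)|²=61]]
2. A_y = 18  [[AB ⟂ BC ⇒ 9x-15/2y+36=0] ∩ [|A−(16, 24)|²=61]]
   so A = (11, 18)

A = (11, 18)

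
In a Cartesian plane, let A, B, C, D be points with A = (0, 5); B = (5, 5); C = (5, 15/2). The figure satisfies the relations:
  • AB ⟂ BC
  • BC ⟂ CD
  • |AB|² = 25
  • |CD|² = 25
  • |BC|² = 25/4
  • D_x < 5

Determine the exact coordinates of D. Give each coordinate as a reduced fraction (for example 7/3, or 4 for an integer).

D = (0, 15/2)

1. D_x = 0  [[BC ⟂ CD ⇒ 5/2y-75/4=0] ∩ [|D−(5, 15/2)|²=25]]
2. D_y = 15/2  [[BC ⟂ CD ⇒ 5/2y-75/4=0] ∩ [|D−(5, 15/2)|²=25]]
   so D = (0, 15/2)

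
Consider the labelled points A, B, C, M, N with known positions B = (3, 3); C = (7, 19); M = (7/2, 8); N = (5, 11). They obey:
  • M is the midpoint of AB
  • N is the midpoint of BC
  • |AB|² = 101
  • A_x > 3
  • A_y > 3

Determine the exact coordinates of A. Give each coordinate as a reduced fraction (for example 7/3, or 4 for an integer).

A = (4, 13)

1. A_x = 4  [A = 2·M−B = 2·(7/2, 8)−(3, 3)]
2. A_y = 13  [A = 2·M−B = 2·(7/2, 8)−(3, 3)]
   so A = (4, 13)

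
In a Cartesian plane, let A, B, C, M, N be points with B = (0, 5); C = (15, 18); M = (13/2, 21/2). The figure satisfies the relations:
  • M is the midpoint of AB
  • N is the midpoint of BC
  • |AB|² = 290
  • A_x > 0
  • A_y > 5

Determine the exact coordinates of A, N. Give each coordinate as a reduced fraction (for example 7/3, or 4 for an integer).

A = (13, 16)
N = (15/2, 23/2)

1. A_x = 13  [A = 2·M−B = 2·(13/2, 21/2)−(0, 5)]
2. A_y = 16  [A = 2·M−B = 2·(13/2, 21/2)−(0, 5)]
   so A = (13, 16)
3. N_x = 15/2  [2·N = B+C = (0, 5)+(15, 18)]
4. N_y = 23/2  [2·N = B+C = (0, 5)+(15, 18)]
   so N = (15/2, 23/2)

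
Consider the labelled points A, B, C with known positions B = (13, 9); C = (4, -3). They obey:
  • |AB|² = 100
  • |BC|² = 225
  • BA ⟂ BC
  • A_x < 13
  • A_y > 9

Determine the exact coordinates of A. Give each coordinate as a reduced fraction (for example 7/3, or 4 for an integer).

A = (5, 15)

1. A_x = 5  [[BA ⟂ BC ⇒ -9x-12y+225=0] ∩ [|A−(13, 9)|²=100]]
2. A_y = 15  [[BA ⟂ BC ⇒ -9x-12y+225=0] ∩ [|A−(13, 9)|²=100]]
   so A = (5, 15)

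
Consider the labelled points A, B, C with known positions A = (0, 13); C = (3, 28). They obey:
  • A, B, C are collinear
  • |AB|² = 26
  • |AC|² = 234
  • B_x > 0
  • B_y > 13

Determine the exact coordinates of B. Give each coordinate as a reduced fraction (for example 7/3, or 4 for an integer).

1. B_x = 1  [[A, B, C are collinear ⇒ 15x-3y+39=0] ∩ [|B−(0, 13)|²=26]]
2. B_y = 18  [[A, B, C are collinear ⇒ 15x-3y+39=0] ∩ [|B−(0, 13)|²=26]]
   so B = (1, 18)

B = (1, 18)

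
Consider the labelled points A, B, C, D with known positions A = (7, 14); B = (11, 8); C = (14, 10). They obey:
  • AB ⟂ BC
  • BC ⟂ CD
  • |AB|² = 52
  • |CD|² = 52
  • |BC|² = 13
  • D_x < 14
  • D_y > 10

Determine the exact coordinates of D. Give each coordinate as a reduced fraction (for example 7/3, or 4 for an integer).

D = (10, 16)

1. D_x = 10  [[BC ⟂ CD ⇒ 3x+2y-62=0] ∩ [|D−(14, 10)|²=52]]
2. D_y = 16  [[BC ⟂ CD ⇒ 3x+2y-62=0] ∩ [|D−(14, 10)|²=52]]
   so D = (10, 16)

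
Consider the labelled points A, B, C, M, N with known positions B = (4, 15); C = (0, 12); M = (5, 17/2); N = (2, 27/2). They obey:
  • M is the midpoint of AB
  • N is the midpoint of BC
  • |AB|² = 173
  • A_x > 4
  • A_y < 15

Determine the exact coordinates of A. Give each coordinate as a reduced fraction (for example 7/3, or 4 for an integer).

1. A_x = 6  [A = 2·M−B = 2·(5, 17/2)−(4, 15)]
2. A_y = 2  [A = 2·M−B = 2·(5, 17/2)−(4, 15)]
   so A = (6, 2)

A = (6, 2)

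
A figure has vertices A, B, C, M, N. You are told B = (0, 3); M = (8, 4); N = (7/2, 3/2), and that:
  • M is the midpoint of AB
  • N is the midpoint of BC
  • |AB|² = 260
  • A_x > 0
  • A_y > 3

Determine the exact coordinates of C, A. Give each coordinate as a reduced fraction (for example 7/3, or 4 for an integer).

C = (7, 0)
A = (16, 5)

1. A_x = 16  [A = 2·M−B = 2·(8, 4)−(0, 3)]
2. A_y = 5  [A = 2·M−B = 2·(8, 4)−(0, 3)]
   so A = (16, 5)
3. C_x = 7  [C = 2·N−B = 2·(7/2, 3/2)−(0, 3)]
4. C_y = 0  [C = 2·N−B = 2·(7/2, 3/2)−(0, 3)]
   so C = (7, 0)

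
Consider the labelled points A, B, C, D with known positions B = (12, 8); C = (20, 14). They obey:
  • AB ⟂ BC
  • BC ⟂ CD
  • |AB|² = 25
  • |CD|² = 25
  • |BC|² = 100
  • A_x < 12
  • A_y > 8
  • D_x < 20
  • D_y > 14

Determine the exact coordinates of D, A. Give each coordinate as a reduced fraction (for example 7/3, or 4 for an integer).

D = (17, 18)
A = (9, 12)

1. D_x = 17  [[BC ⟂ CD ⇒ 8x+6y-244=0] ∩ [|D−(20, 14)|²=25]]
2. D_y = 18  [[BC ⟂ CD ⇒ 8x+6y-244=0] ∩ [|D−(20, 14)|²=25]]
   so D = (17, 18)
3. A_x = 9  [[AB ⟂ BC ⇒ -8x-6y+144=0] ∩ [|A−(12, 8)|²=25]]
4. A_y = 12  [[AB ⟂ BC ⇒ -8x-6y+144=0] ∩ [|A−(12, 8)|²=25]]
   so A = (9, 12)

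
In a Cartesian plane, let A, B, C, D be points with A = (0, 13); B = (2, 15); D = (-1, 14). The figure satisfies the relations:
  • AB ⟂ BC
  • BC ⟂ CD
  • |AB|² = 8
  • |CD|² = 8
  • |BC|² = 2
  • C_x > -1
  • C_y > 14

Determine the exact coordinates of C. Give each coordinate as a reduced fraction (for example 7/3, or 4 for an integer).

C = (1, 16)

1. C_x = 1  [[AB ⟂ BC ⇒ 2x+2y-34=0] ∩ [|C−(-1, 14)|²=8]]
2. C_y = 16  [[AB ⟂ BC ⇒ 2x+2y-34=0] ∩ [|C−(-1, 14)|²=8]]
   so C = (1, 16)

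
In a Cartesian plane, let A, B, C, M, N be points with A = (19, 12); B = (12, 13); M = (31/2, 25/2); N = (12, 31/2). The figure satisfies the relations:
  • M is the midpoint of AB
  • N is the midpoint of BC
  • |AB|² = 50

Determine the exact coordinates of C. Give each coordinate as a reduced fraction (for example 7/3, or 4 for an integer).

C = (12, 18)

1. C_x = 12  [C = 2·N−B = 2·(12, 31/2)−(12, 13)]
2. C_y = 18  [C = 2·N−B = 2·(12, 31/2)−(12, 13)]
   so C = (12, 18)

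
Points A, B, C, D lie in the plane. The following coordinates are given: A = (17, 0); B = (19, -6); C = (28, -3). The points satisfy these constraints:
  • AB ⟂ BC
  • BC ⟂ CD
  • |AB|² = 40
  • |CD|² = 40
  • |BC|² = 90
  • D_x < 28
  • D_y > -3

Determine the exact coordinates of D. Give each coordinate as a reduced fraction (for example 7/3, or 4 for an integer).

1. D_x = 26  [[BC ⟂ CD ⇒ 9x+3y-243=0] ∩ [|D−(28, -3)|²=40]]
2. D_y = 3  [[BC ⟂ CD ⇒ 9x+3y-243=0] ∩ [|D−(28, -3)|²=40]]
   so D = (26, 3)

D = (26, 3)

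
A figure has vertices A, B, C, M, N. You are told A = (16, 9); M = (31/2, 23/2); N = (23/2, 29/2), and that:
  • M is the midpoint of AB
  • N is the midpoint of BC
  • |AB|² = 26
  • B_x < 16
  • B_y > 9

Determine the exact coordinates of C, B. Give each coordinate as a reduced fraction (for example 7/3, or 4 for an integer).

C = (8, 15)
B = (15, 14)

1. B_x = 15  [B = 2·M−A = 2·(31/2, 23/2)−(16, 9)]
2. B_y = 14  [B = 2·M−A = 2·(31/2, 23/2)−(16, 9)]
   so B = (15, 14)
3. C_x = 8  [C = 2·N−B = 2·(23/2, 29/2)−(15, 14)]
4. C_y = 15  [C = 2·N−B = 2·(23/2, 29/2)−(15, 14)]
   so C = (8, 15)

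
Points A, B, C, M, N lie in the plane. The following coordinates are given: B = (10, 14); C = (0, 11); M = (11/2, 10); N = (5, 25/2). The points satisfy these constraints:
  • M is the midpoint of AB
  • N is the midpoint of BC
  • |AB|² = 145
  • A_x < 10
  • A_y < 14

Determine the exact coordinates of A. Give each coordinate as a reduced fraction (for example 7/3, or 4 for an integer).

1. A_x = 1  [A = 2·M−B = 2·(11/2, 10)−(10, 14)]
2. A_y = 6  [A = 2·M−B = 2·(11/2, 10)−(10, 14)]
   so A = (1, 6)

A = (1, 6)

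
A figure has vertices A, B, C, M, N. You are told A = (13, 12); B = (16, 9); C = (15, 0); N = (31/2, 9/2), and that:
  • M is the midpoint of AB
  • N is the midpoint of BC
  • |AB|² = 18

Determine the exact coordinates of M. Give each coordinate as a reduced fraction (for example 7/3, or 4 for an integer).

1. M_x = 29/2  [2·M = A+B = (13, 12)+(16, 9)]
2. M_y = 21/2  [2·M = A+B = (13, 12)+(16, 9)]
   so M = (29/2, 21/2)

M = (29/2, 21/2)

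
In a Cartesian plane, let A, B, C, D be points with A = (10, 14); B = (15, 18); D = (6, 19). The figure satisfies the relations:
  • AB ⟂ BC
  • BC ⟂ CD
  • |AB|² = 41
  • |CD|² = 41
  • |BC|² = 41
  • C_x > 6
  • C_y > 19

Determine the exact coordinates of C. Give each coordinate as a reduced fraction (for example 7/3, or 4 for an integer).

C = (11, 23)

1. C_x = 11  [[AB ⟂ BC ⇒ 5x+4y-147=0] ∩ [|C−(6, 19)|²=41]]
2. C_y = 23  [[AB ⟂ BC ⇒ 5x+4y-147=0] ∩ [|C−(6, 19)|²=41]]
   so C = (11, 23)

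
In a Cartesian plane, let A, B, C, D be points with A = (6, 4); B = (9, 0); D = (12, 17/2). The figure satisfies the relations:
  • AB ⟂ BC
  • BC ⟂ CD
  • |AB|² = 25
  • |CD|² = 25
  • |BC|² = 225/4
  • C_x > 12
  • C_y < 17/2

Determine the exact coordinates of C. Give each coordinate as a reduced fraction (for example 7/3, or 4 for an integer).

C = (15, 9/2)

1. C_x = 15  [[AB ⟂ BC ⇒ 3x-4y-27=0] ∩ [|C−(12, 17/2)|²=25]]
2. C_y = 9/2  [[AB ⟂ BC ⇒ 3x-4y-27=0] ∩ [|C−(12, 17/2)|²=25]]
   so C = (15, 9/2)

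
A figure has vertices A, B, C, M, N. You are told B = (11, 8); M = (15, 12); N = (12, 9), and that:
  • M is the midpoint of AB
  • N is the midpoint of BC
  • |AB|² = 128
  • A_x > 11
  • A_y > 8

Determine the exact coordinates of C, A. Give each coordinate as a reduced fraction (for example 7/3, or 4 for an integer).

1. A_x = 19  [A = 2·M−B = 2·(15, 12)−(11, 8)]
2. A_y = 16  [A = 2·M−B = 2·(15, 12)−(11, 8)]
   so A = (19, 16)
3. C_x = 13  [C = 2·N−B = 2·(12, 9)−(11, 8)]
4. C_y = 10  [C = 2·N−B = 2·(12, 9)−(11, 8)]
   so C = (13, 10)

C = (13, 10)
A = (19, 16)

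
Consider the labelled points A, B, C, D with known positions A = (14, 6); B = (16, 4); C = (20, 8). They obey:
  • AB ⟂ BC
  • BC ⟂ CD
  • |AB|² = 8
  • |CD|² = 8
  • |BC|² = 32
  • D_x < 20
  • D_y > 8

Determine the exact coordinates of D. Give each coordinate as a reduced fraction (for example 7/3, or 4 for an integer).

D = (18, 10)

1. D_x = 18  [[BC ⟂ CD ⇒ 4x+4y-112=0] ∩ [|D−(20, 8)|²=8]]
2. D_y = 10  [[BC ⟂ CD ⇒ 4x+4y-112=0] ∩ [|D−(20, 8)|²=8]]
   so D = (18, 10)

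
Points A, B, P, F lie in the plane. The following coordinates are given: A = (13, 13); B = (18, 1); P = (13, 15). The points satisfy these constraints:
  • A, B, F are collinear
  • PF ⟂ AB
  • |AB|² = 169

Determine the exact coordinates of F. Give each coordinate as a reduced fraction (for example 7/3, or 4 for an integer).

F = (2077/169, 2485/169)

1. F_x = 2077/169  [[A, B, F are collinear ⇒ 12x+5y-221=0] ∩ [PF ⟂ AB ⇒ 5x-12y+115=0]]
2. F_y = 2485/169  [[A, B, F are collinear ⇒ 12x+5y-221=0] ∩ [PF ⟂ AB ⇒ 5x-12y+115=0]]
   so F = (2077/169, 2485/169)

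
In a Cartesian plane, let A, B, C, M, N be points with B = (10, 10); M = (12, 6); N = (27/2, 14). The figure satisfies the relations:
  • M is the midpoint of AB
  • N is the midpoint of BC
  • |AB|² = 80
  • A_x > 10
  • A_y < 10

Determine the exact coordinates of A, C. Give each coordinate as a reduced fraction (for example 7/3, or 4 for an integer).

A = (14, 2)
C = (17, 18)

1. A_x = 14  [A = 2·M−B = 2·(12, 6)−(10, 10)]
2. A_y = 2  [A = 2·M−B = 2·(12, 6)−(10, 10)]
   so A = (14, 2)
3. C_x = 17  [C = 2·N−B = 2·(27/2, 14)−(10, 10)]
4. C_y = 18  [C = 2·N−B = 2·(27/2, 14)−(10, 10)]
   so C = (17, 18)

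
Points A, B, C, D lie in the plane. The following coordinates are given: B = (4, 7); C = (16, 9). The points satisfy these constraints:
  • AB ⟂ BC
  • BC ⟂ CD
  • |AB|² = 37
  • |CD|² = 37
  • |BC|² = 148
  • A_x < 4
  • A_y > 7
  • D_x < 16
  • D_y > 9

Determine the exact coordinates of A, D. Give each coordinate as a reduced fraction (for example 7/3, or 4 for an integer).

A = (3, 13)
D = (15, 15)

1. A_x = 3  [[AB ⟂ BC ⇒ -12x-2y+62=0] ∩ [|A−(4, 7)|²=37]]
2. A_y = 13  [[AB ⟂ BC ⇒ -12x-2y+62=0] ∩ [|A−(4, 7)|²=37]]
   so A = (3, 13)
3. D_x = 15  [[BC ⟂ CD ⇒ 12x+2y-210=0] ∩ [|D−(16, 9)|²=37]]
4. D_y = 15  [[BC ⟂ CD ⇒ 12x+2y-210=0] ∩ [|D−(16, 9)|²=37]]
   so D = (15, 15)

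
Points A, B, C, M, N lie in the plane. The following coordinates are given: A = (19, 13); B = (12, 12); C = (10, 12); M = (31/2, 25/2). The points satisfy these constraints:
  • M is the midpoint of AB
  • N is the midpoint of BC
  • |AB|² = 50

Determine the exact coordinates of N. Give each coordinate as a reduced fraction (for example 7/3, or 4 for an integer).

N = (11, 12)

1. N_x = 11  [2·N = B+C = (12, 12)+(10, 12)]
2. N_y = 12  [2·N = B+C = (12, 12)+(10, 12)]
   so N = (11, 12)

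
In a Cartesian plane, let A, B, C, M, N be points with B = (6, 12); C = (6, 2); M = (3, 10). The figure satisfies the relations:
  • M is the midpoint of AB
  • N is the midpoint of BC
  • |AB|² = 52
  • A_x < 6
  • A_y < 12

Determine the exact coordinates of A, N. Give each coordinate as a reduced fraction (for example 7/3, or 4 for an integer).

1. A_x = 0  [A = 2·M−B = 2·(3, 10)−(6, 12)]
2. A_y = 8  [A = 2·M−B = 2·(3, 10)−(6, 12)]
   so A = (0, 8)
3. N_x = 6  [2·N = B+C = (6, 12)+(6, 2)]
4. N_y = 7  [2·N = B+C = (6, 12)+(6, 2)]
   so N = (6, 7)

A = (0, 8)
N = (6, 7)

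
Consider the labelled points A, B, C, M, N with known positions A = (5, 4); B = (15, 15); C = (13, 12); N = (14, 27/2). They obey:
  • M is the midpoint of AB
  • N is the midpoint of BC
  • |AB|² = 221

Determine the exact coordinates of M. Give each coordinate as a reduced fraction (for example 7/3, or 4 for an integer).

1. M_x = 10  [2·M = A+B = (5, 4)+(15, 15)]
2. M_y = 19/2  [2·M = A+B = (5, 4)+(15, 15)]
   so M = (10, 19/2)

M = (10, 19/2)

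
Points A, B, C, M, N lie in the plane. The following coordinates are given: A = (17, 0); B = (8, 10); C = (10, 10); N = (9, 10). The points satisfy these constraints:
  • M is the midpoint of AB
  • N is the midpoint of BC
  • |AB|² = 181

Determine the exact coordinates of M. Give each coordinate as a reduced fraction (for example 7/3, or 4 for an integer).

M = (25/2, 5)

1. M_x = 25/2  [2·M = A+B = (17, 0)+(8, 10)]
2. M_y = 5  [2·M = A+B = (17, 0)+(8, 10)]
   so M = (25/2, 5)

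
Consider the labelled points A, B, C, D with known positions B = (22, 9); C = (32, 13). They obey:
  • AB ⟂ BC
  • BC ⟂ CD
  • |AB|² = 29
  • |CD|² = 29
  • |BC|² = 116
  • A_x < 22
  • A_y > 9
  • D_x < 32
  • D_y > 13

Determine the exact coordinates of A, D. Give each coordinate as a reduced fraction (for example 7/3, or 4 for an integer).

A = (20, 14)
D = (30, 18)

1. A_x = 20  [[AB ⟂ BC ⇒ -10x-4y+256=0] ∩ [|A−(22, 9)|²=29]]
2. A_y = 14  [[AB ⟂ BC ⇒ -10x-4y+256=0] ∩ [|A−(22, 9)|²=29]]
   so A = (20, 14)
3. D_x = 30  [[BC ⟂ CD ⇒ 10x+4y-372=0] ∩ [|D−(32, 13)|²=29]]
4. D_y = 18  [[BC ⟂ CD ⇒ 10x+4y-372=0] ∩ [|D−(32, 13)|²=29]]
   so D = (30, 18)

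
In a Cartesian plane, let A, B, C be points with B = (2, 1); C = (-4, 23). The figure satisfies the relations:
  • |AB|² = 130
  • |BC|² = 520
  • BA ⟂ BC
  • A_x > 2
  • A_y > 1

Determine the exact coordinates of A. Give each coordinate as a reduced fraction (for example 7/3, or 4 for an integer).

A = (13, 4)

1. A_x = 13  [[BA ⟂ BC ⇒ -6x+22y-10=0] ∩ [|A−(2, 1)|²=130]]
2. A_y = 4  [[BA ⟂ BC ⇒ -6x+22y-10=0] ∩ [|A−(2, 1)|²=130]]
   so A = (13, 4)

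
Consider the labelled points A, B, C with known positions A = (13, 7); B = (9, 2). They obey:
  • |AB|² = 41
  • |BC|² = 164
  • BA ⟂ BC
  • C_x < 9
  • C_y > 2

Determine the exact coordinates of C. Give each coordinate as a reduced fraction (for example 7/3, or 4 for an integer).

C = (-1, 10)

1. C_x = -1  [[BA ⟂ BC ⇒ 4x+5y-46=0] ∩ [|C−(9, 2)|²=164]]
2. C_y = 10  [[BA ⟂ BC ⇒ 4x+5y-46=0] ∩ [|C−(9, 2)|²=164]]
   so C = (-1, 10)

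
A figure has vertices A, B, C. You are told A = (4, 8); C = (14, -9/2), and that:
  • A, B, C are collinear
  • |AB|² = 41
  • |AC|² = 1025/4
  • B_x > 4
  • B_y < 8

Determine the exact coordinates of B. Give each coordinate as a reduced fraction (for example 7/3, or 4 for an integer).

B = (8, 3)

1. B_x = 8  [[A, B, C are collinear ⇒ -25/2x-10y+130=0] ∩ [|B−(4, 8)|²=41]]
2. B_y = 3  [[A, B, C are collinear ⇒ -25/2x-10y+130=0] ∩ [|B−(4, 8)|²=41]]
   so B = (8, 3)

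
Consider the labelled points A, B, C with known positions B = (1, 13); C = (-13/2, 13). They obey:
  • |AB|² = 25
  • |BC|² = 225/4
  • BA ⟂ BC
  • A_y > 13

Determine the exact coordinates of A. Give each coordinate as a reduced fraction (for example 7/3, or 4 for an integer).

A = (1, 18)

1. A_x = 1  [[BA ⟂ BC ⇒ -15/2x+15/2=0] ∩ [|A−(1, 13)|²=25]]
2. A_y = 18  [[BA ⟂ BC ⇒ -15/2x+15/2=0] ∩ [|A−(1, 13)|²=25]]
   so A = (1, 18)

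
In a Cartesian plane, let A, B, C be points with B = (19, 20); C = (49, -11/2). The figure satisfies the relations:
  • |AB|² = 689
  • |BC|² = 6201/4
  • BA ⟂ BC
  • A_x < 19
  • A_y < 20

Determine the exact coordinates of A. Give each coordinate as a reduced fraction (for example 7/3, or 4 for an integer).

A = (2, 0)

1. A_x = 2  [[BA ⟂ BC ⇒ 30x-51/2y-60=0] ∩ [|A−(19, 20)|²=689]]
2. A_y = 0  [[BA ⟂ BC ⇒ 30x-51/2y-60=0] ∩ [|A−(19, 20)|²=689]]
   so A = (2, 0)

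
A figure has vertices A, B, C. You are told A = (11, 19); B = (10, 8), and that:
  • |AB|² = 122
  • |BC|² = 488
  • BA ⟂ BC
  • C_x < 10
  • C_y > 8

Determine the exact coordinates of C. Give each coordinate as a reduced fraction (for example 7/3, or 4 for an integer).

1. C_x = -12  [[BA ⟂ BC ⇒ 1x+11y-98=0] ∩ [|C−(10, 8)|²=488]]
2. C_y = 10  [[BA ⟂ BC ⇒ 1x+11y-98=0] ∩ [|C−(10, 8)|²=488]]
   so C = (-12, 10)

C = (-12, 10)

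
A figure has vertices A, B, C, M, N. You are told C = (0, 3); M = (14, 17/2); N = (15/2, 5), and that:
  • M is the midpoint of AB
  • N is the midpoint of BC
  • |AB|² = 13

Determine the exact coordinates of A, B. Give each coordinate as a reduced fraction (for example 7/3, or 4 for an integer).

A = (13, 10)
B = (15, 7)

1. B_x = 15  [B = 2·N−C = 2·(15/2, 5)−(0, 3)]
2. B_y = 7  [B = 2·N−C = 2·(15/2, 5)−(0, 3)]
   so B = (15, 7)
3. A_x = 13  [A = 2·M−B = 2·(14, 17/2)−(15, 7)]
4. A_y = 10  [A = 2·M−B = 2·(14, 17/2)−(15, 7)]
   so A = (13, 10)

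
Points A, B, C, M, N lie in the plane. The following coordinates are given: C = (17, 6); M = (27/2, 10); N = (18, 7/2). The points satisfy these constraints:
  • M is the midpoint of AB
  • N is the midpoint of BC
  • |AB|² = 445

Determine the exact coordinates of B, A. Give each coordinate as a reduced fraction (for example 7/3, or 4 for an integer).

B = (19, 1)
A = (8, 19)

1. B_x = 19  [B = 2·N−C = 2·(18, 7/2)−(17, 6)]
2. B_y = 1  [B = 2·N−C = 2·(18, 7/2)−(17, 6)]
   so B = (19, 1)
3. A_x = 8  [A = 2·M−B = 2·(27/2, 10)−(19, 1)]
4. A_y = 19  [A = 2·M−B = 2·(27/2, 10)−(19, 1)]
   so A = (8, 19)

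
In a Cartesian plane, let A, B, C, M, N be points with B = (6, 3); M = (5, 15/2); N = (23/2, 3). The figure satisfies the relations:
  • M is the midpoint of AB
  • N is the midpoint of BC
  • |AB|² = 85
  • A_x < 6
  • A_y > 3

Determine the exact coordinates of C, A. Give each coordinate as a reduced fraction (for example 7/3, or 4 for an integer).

C = (17, 3)
A = (4, 12)

1. A_x = 4  [A = 2·M−B = 2·(5, 15/2)−(6, 3)]
2. A_y = 12  [A = 2·M−B = 2·(5, 15/2)−(6, 3)]
   so A = (4, 12)
3. C_x = 17  [C = 2·N−B = 2·(23/2, 3)−(6, 3)]
4. C_y = 3  [C = 2·N−B = 2·(23/2, 3)−(6, 3)]
   so C = (17, 3)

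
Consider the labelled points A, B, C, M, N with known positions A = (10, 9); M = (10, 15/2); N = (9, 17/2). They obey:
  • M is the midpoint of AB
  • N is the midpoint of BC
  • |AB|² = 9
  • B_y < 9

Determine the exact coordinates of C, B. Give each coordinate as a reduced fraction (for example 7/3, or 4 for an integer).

1. B_x = 10  [B = 2·M−A = 2·(10, 15/2)−(10, 9)]
2. B_y = 6  [B = 2·M−A = 2·(10, 15/2)−(10, 9)]
   so B = (10, 6)
3. C_x = 8  [C = 2·N−B = 2·(9, 17/2)−(10, 6)]
4. C_y = 11  [C = 2·N−B = 2·(9, 17/2)−(10, 6)]
   so C = (8, 11)

C = (8, 11)
B = (10, 6)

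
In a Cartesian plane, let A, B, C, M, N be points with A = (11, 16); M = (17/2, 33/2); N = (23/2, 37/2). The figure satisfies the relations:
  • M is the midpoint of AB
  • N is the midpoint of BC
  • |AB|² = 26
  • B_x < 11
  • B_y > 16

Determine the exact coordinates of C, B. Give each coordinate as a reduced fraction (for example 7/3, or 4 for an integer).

1. B_x = 6  [B = 2·M−A = 2·(17/2, 33/2)−(11, 16)]
2. B_y = 17  [B = 2·M−A = 2·(17/2, 33/2)−(11, 16)]
   so B = (6, 17)
3. C_x = 17  [C = 2·N−B = 2·(23/2, 37/2)−(6, 17)]
4. C_y = 20  [C = 2·N−B = 2·(23/2, 37/2)−(6, 17)]
   so C = (17, 20)

C = (17, 20)
B = (6, 17)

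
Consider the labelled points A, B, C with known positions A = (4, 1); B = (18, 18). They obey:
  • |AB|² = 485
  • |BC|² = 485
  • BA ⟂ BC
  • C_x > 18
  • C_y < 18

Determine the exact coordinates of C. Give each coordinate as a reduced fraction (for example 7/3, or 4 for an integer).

1. C_x = 35  [[BA ⟂ BC ⇒ -14x-17y+558=0] ∩ [|C−(18, 18)|²=485]]
2. C_y = 4  [[BA ⟂ BC ⇒ -14x-17y+558=0] ∩ [|C−(18, 18)|²=485]]
   so C = (35, 4)

C = (35, 4)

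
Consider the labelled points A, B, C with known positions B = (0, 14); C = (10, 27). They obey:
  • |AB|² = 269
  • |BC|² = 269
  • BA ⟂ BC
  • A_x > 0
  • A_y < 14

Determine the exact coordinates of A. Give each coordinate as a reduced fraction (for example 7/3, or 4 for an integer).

1. A_x = 13  [[BA ⟂ BC ⇒ 10x+13y-182=0] ∩ [|A−(0, 14)|²=269]]
2. A_y = 4  [[BA ⟂ BC ⇒ 10x+13y-182=0] ∩ [|A−(0, 14)|²=269]]
   so A = (13, 4)

A = (13, 4)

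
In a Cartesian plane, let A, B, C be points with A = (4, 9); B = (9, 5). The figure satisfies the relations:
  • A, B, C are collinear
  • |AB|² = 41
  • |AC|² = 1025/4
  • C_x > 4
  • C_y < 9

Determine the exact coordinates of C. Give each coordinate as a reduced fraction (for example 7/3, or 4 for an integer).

C = (33/2, -1)

1. C_x = 33/2  [[A, B, C are collinear ⇒ 4x+5y-61=0] ∩ [|C−(4, 9)|²=1025/4]]
2. C_y = -1  [[A, B, C are collinear ⇒ 4x+5y-61=0] ∩ [|C−(4, 9)|²=1025/4]]
   so C = (33/2, -1)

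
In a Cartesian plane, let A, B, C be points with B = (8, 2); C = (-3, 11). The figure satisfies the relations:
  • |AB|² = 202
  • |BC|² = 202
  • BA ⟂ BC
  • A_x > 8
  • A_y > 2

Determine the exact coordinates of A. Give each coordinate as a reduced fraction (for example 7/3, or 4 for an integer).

A = (17, 13)

1. A_x = 17  [[BA ⟂ BC ⇒ -11x+9y+70=0] ∩ [|A−(8, 2)|²=202]]
2. A_y = 13  [[BA ⟂ BC ⇒ -11x+9y+70=0] ∩ [|A−(8, 2)|²=202]]
   so A = (17, 13)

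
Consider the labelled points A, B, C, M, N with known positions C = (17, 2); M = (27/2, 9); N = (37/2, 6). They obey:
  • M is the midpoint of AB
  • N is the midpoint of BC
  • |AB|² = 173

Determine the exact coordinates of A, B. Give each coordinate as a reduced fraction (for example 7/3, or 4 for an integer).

1. B_x = 20  [B = 2·N−C = 2·(37/2, 6)−(17, 2)]
2. B_y = 10  [B = 2·N−C = 2·(37/2, 6)−(17, 2)]
   so B = (20, 10)
3. A_x = 7  [A = 2·M−B = 2·(27/2, 9)−(20, 10)]
4. A_y = 8  [A = 2·M−B = 2·(27/2, 9)−(20, 10)]
   so A = (7, 8)

A = (7, 8)
B = (20, 10)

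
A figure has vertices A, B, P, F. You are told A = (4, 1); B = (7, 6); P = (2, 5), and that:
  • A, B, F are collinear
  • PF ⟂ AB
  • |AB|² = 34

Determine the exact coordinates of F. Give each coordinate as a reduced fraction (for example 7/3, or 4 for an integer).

1. F_x = 89/17  [[A, B, F are collinear ⇒ -5x+3y+17=0] ∩ [PF ⟂ AB ⇒ 3x+5y-31=0]]
2. F_y = 52/17  [[A, B, F are collinear ⇒ -5x+3y+17=0] ∩ [PF ⟂ AB ⇒ 3x+5y-31=0]]
   so F = (89/17, 52/17)

F = (89/17, 52/17)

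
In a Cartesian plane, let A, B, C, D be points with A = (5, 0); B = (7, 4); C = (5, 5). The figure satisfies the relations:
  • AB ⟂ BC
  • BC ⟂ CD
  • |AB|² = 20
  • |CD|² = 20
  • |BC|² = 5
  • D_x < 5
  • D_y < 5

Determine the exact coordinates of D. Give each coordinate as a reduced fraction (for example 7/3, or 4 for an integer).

D = (3, 1)

1. D_x = 3  [[BC ⟂ CD ⇒ -2x+1y+5=0] ∩ [|D−(5, 5)|²=20]]
2. D_y = 1  [[BC ⟂ CD ⇒ -2x+1y+5=0] ∩ [|D−(5, 5)|²=20]]
   so D = (3, 1)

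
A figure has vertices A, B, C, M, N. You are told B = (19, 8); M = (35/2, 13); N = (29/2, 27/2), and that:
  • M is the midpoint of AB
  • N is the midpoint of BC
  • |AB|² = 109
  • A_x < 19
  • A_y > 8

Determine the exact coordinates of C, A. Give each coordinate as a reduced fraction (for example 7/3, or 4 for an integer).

1. A_x = 16  [A = 2·M−B = 2·(35/2, 13)−(19, 8)]
2. A_y = 18  [A = 2·M−B = 2·(35/2, 13)−(19, 8)]
   so A = (16, 18)
3. C_x = 10  [C = 2·N−B = 2·(29/2, 27/2)−(19, 8)]
4. C_y = 19  [C = 2·N−B = 2·(29/2, 27/2)−(19, 8)]
   so C = (10, 19)

C = (10, 19)
A = (16, 18)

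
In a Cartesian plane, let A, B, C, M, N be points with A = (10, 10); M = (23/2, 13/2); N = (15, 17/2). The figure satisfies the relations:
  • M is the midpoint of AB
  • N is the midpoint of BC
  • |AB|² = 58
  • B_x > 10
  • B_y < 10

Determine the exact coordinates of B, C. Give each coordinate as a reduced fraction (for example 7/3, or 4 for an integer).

B = (13, 3)
C = (17, 14)

1. B_x = 13  [B = 2·M−A = 2·(23/2, 13/2)−(10, 10)]
2. B_y = 3  [B = 2·M−A = 2·(23/2, 13/2)−(10, 10)]
   so B = (13, 3)
3. C_x = 17  [C = 2·N−B = 2·(15, 17/2)−(13, 3)]
4. C_y = 14  [C = 2·N−B = 2·(15, 17/2)−(13, 3)]
   so C = (17, 14)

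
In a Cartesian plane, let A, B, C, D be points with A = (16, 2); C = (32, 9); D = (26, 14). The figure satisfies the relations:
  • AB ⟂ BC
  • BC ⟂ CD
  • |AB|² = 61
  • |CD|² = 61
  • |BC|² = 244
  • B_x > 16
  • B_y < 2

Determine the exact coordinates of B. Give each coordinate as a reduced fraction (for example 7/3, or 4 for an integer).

B = (22, -3)

1. B_x = 22  [[BC ⟂ CD ⇒ 6x-5y-147=0] ∩ [|B−(16, 2)|²=61]]
2. B_y = -3  [[BC ⟂ CD ⇒ 6x-5y-147=0] ∩ [|B−(16, 2)|²=61]]
   so B = (22, -3)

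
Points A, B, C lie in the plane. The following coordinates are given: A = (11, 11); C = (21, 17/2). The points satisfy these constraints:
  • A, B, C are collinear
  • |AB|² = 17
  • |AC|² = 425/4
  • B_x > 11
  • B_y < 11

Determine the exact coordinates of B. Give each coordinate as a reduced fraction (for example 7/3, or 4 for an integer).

B = (15, 10)

1. B_x = 15  [[A, B, C are collinear ⇒ -5/2x-10y+275/2=0] ∩ [|B−(11, 11)|²=17]]
2. B_y = 10  [[A, B, C are collinear ⇒ -5/2x-10y+275/2=0] ∩ [|B−(11, 11)|²=17]]
   so B = (15, 10)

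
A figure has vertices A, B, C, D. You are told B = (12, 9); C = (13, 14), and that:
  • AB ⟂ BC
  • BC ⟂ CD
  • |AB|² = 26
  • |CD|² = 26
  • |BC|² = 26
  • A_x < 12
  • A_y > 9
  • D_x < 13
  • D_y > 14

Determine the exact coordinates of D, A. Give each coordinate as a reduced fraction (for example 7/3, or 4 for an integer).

D = (8, 15)
A = (7, 10)

1. D_x = 8  [[BC ⟂ CD ⇒ 1x+5y-83=0] ∩ [|D−(13, 14)|²=26]]
2. D_y = 15  [[BC ⟂ CD ⇒ 1x+5y-83=0] ∩ [|D−(13, 14)|²=26]]
   so D = (8, 15)
3. A_x = 7  [[AB ⟂ BC ⇒ -1x-5y+57=0] ∩ [|A−(12, 9)|²=26]]
4. A_y = 10  [[AB ⟂ BC ⇒ -1x-5y+57=0] ∩ [|A−(12, 9)|²=26]]
   so A = (7, 10)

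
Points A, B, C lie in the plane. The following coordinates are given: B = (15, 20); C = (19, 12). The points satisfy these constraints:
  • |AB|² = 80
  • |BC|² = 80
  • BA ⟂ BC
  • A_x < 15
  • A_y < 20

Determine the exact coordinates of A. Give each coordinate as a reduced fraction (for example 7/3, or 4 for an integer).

A = (7, 16)

1. A_x = 7  [[BA ⟂ BC ⇒ 4x-8y+100=0] ∩ [|A−(15, 20)|²=80]]
2. A_y = 16  [[BA ⟂ BC ⇒ 4x-8y+100=0] ∩ [|A−(15, 20)|²=80]]
   so A = (7, 16)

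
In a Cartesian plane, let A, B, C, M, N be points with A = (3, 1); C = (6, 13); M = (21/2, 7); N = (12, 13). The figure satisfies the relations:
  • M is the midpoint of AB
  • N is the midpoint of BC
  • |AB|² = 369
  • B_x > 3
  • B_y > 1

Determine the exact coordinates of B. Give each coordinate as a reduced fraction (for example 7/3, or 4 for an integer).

1. B_x = 18  [B = 2·M−A = 2·(21/2, 7)−(3, 1)]
2. B_y = 13  [B = 2·M−A = 2·(21/2, 7)−(3, 1)]
   so B = (18, 13)

B = (18, 13)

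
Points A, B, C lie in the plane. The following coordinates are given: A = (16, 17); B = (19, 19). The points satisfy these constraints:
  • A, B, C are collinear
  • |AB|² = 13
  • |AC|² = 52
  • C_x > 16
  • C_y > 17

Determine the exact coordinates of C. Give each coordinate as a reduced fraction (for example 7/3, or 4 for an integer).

C = (22, 21)

1. C_x = 22  [[A, B, C are collinear ⇒ -2x+3y-19=0] ∩ [|C−(16, 17)|²=52]]
2. C_y = 21  [[A, B, C are collinear ⇒ -2x+3y-19=0] ∩ [|C−(16, 17)|²=52]]
   so C = (22, 21)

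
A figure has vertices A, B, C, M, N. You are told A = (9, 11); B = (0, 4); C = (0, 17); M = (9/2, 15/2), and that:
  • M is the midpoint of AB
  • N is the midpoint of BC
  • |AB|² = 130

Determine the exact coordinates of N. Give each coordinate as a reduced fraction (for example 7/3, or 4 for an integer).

N = (0, 21/2)

1. N_x = 0  [2·N = B+C = (0, 4)+(0, 17)]
2. N_y = 21/2  [2·N = B+C = (0, 4)+(0, 17)]
   so N = (0, 21/2)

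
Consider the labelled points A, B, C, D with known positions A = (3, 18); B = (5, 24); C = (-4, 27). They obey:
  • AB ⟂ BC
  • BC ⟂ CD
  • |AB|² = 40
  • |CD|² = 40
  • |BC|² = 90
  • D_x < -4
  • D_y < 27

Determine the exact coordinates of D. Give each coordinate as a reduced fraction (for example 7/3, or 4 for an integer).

1. D_x = -6  [[BC ⟂ CD ⇒ -9x+3y-117=0] ∩ [|D−(-4, 27)|²=40]]
2. D_y = 21  [[BC ⟂ CD ⇒ -9x+3y-117=0] ∩ [|D−(-4, 27)|²=40]]
   so D = (-6, 21)

D = (-6, 21)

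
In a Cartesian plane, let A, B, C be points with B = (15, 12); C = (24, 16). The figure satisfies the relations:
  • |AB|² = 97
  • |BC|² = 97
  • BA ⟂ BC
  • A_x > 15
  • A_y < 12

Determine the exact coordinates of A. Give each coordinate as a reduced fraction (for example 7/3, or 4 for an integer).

A = (19, 3)

1. A_x = 19  [[BA ⟂ BC ⇒ 9x+4y-183=0] ∩ [|A−(15, 12)|²=97]]
2. A_y = 3  [[BA ⟂ BC ⇒ 9x+4y-183=0] ∩ [|A−(15, 12)|²=97]]
   so A = (19, 3)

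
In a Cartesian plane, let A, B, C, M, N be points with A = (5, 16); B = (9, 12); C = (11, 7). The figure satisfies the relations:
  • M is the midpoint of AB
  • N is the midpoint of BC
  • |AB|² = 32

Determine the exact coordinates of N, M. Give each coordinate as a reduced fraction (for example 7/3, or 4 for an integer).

1. M_x = 7  [2·M = A+B = (5, 16)+(9, 12)]
2. M_y = 14  [2·M = A+B = (5, 16)+(9, 12)]
   so M = (7, 14)
3. N_x = 10  [2·N = B+C = (9, 12)+(11, 7)]
4. N_y = 19/2  [2·N = B+C = (9, 12)+(11, 7)]
   so N = (10, 19/2)

N = (10, 19/2)
M = (7, 14)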